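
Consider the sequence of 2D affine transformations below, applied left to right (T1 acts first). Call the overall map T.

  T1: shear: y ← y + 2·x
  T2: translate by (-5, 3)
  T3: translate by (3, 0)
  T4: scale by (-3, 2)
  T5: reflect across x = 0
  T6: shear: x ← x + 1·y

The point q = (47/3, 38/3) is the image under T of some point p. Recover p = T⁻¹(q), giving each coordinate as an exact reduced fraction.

T1 = [1 0 0; 2 1 0; 0 0 1]
T2·T1 = [1 0 -5; 2 1 3; 0 0 1]
T3·…·T1 = [1 0 -2; 2 1 3; 0 0 1]
T4·…·T1 = [-3 0 6; 4 2 6; 0 0 1]
T5·…·T1 = [3 0 -6; 4 2 6; 0 0 1]
T6·…·T1 = [7 2 0; 4 2 6; 0 0 1]
det M = 6; M⁻¹ = [1/3 -1/3 2; -2/3 7/6 -7; 0 0 1]
M⁻¹ · (47/3, 38/3)ᵀ = (3, -8/3)ᵀ

p = (3, -8/3)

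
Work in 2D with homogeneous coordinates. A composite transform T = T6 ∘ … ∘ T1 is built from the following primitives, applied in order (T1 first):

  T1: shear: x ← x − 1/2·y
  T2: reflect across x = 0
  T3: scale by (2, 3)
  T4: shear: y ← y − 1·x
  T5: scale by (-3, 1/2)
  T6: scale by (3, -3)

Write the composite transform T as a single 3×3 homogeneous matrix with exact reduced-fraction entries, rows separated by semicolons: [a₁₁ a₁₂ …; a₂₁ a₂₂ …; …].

T1 = [1 -1/2 0; 0 1 0; 0 0 1]
T2·T1 = [-1 1/2 0; 0 1 0; 0 0 1]
T3·…·T1 = [-2 1 0; 0 3 0; 0 0 1]
T4·…·T1 = [-2 1 0; 2 2 0; 0 0 1]
T5·…·T1 = [6 -3 0; 1 1 0; 0 0 1]
T6·…·T1 = [18 -9 0; -3 -3 0; 0 0 1]

T = [18 -9 0; -3 -3 0; 0 0 1]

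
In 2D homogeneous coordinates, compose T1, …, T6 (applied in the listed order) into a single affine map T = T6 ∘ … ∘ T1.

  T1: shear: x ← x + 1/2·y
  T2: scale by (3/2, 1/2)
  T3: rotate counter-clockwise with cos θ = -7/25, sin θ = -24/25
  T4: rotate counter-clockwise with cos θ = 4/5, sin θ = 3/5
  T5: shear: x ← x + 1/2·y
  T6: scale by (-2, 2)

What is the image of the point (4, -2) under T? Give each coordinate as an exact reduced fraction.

T1 shear: x ← x + 1/2·y: (4, -2) → (3, -2)
T2 scale by (3/2, 1/2): (3, -2) → (9/2, -1)
T3 rotate counter-clockwise with cos θ = -7/25, sin θ = -24/25: (9/2, -1) → (-111/50, -101/25)
T4 rotate counter-clockwise with cos θ = 4/5, sin θ = 3/5: (-111/50, -101/25) → (81/125, -1141/250)
T5 shear: x ← x + 1/2·y: (81/125, -1141/250) → (-817/500, -1141/250)
T6 scale by (-2, 2): (-817/500, -1141/250) → (817/250, -1141/125)

T(p) = (817/250, -1141/125)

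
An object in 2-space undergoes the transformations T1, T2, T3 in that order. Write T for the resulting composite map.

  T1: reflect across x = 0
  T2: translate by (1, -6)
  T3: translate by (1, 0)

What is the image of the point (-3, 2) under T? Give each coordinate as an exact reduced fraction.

T1 reflect across x = 0: (-3, 2) → (3, 2)
T2 translate by (1, -6): (3, 2) → (4, -4)
T3 translate by (1, 0): (4, -4) → (5, -4)

T(p) = (5, -4)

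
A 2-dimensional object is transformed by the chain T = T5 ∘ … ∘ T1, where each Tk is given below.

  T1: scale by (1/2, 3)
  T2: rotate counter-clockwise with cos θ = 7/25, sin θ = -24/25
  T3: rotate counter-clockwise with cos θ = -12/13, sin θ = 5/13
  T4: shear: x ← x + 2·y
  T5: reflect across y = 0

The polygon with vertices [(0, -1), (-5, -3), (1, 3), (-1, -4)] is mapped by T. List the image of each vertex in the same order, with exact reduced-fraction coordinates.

T1 scale by (1/2, 3): (0, -1) → (0, -3); (-5, -3) → (-5/2, -9); (1, 3) → (1/2, 9); (-1, -4) → (-1/2, -12)
T2 rotate counter-clockwise with cos θ = 7/25, sin θ = -24/25: (0, -3) → (-72/25, -21/25); (-5/2, -9) → (-467/50, -3/25); (1/2, 9) → (439/50, 51/25); (-1/2, -12) → (-583/50, -72/25)
T3 rotate counter-clockwise with cos θ = -12/13, sin θ = 5/13: (-72/25, -21/25) → (969/325, -108/325); (-467/50, -3/25) → (2817/325, -2263/650); (439/50, 51/25) → (-2889/325, 971/650); (-583/50, -72/25) → (3858/325, -1187/650)
T4 shear: x ← x + 2·y: (969/325, -108/325) → (753/325, -108/325); (2817/325, -2263/650) → (554/325, -2263/650); (-2889/325, 971/650) → (-1918/325, 971/650); (3858/325, -1187/650) → (2671/325, -1187/650)
T5 reflect across y = 0: (753/325, -108/325) → (753/325, 108/325); (554/325, -2263/650) → (554/325, 2263/650); (-1918/325, 971/650) → (-1918/325, -971/650); (2671/325, -1187/650) → (2671/325, 1187/650)

image vertices: (753/325, 108/325), (554/325, 2263/650), (-1918/325, -971/650), (2671/325, 1187/650)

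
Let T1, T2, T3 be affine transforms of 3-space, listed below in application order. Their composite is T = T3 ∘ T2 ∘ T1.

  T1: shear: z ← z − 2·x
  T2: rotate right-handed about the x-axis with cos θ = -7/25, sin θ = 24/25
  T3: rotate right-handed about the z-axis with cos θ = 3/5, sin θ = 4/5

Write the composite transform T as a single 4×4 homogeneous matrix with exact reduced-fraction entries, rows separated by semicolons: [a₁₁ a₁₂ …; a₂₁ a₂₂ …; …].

T1 = [1 0 0 0; 0 1 0 0; -2 0 1 0; 0 0 0 1]
T2·T1 = [1 0 0 0; 48/25 -7/25 -24/25 0; 14/25 24/25 -7/25 0; 0 0 0 1]
T3·…·T1 = [-117/125 28/125 96/125 0; 244/125 -21/125 -72/125 0; 14/25 24/25 -7/25 0; 0 0 0 1]

T = [-117/125 28/125 96/125 0; 244/125 -21/125 -72/125 0; 14/25 24/25 -7/25 0; 0 0 0 1]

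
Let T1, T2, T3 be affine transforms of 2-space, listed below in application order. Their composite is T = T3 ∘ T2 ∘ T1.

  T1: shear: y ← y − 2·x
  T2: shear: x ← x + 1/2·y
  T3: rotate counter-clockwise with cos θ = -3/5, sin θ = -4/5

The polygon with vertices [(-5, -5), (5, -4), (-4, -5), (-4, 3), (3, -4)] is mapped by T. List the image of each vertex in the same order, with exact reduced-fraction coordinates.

T1 shear: y ← y − 2·x: (-5, -5) → (-5, 5); (5, -4) → (5, -14); (-4, -5) → (-4, 3); (-4, 3) → (-4, 11); (3, -4) → (3, -10)
T2 shear: x ← x + 1/2·y: (-5, 5) → (-5/2, 5); (5, -14) → (-2, -14); (-4, 3) → (-5/2, 3); (-4, 11) → (3/2, 11); (3, -10) → (-2, -10)
T3 rotate counter-clockwise with cos θ = -3/5, sin θ = -4/5: (-5/2, 5) → (11/2, -1); (-2, -14) → (-10, 10); (-5/2, 3) → (39/10, 1/5); (3/2, 11) → (79/10, -39/5); (-2, -10) → (-34/5, 38/5)

image vertices: (11/2, -1), (-10, 10), (39/10, 1/5), (79/10, -39/5), (-34/5, 38/5)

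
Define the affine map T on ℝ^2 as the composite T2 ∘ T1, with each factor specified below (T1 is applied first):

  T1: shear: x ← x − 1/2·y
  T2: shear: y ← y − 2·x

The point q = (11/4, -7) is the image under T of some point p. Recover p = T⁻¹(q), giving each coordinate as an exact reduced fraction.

p = (2, -3/2)

T1 = [1 -1/2 0; 0 1 0; 0 0 1]
T2·T1 = [1 -1/2 0; -2 2 0; 0 0 1]
det M = 1; M⁻¹ = [2 1/2 0; 2 1 0; 0 0 1]
M⁻¹ · (11/4, -7)ᵀ = (2, -3/2)ᵀ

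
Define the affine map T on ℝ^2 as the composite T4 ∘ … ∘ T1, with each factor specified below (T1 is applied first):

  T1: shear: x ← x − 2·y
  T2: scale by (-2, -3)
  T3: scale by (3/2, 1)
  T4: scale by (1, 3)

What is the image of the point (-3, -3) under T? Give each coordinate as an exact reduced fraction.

T1 shear: x ← x − 2·y: (-3, -3) → (3, -3)
T2 scale by (-2, -3): (3, -3) → (-6, 9)
T3 scale by (3/2, 1): (-6, 9) → (-9, 9)
T4 scale by (1, 3): (-9, 9) → (-9, 27)

T(p) = (-9, 27)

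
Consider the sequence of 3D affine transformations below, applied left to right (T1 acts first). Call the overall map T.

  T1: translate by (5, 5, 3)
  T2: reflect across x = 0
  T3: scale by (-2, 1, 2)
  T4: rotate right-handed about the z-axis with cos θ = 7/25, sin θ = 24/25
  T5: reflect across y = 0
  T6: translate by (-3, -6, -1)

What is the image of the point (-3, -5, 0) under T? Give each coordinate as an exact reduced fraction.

T1 translate by (5, 5, 3): (-3, -5, 0) → (2, 0, 3)
T2 reflect across x = 0: (2, 0, 3) → (-2, 0, 3)
T3 scale by (-2, 1, 2): (-2, 0, 3) → (4, 0, 6)
T4 rotate right-handed about the z-axis with cos θ = 7/25, sin θ = 24/25: (4, 0, 6) → (28/25, 96/25, 6)
T5 reflect across y = 0: (28/25, 96/25, 6) → (28/25, -96/25, 6)
T6 translate by (-3, -6, -1): (28/25, -96/25, 6) → (-47/25, -246/25, 5)

T(p) = (-47/25, -246/25, 5)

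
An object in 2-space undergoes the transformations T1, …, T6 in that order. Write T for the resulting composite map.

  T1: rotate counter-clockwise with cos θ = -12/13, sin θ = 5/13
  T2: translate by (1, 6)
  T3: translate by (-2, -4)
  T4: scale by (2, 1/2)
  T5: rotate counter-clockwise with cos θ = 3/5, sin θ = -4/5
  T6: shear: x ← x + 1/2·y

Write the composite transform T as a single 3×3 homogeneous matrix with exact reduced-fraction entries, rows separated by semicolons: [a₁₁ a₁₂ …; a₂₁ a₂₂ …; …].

T = [-41/260 -43/65 7/10; 207/130 22/65 11/5; 0 0 1]

T1 = [-12/13 -5/13 0; 5/13 -12/13 0; 0 0 1]
T2·T1 = [-12/13 -5/13 1; 5/13 -12/13 6; 0 0 1]
T3·…·T1 = [-12/13 -5/13 -1; 5/13 -12/13 2; 0 0 1]
T4·…·T1 = [-24/13 -10/13 -2; 5/26 -6/13 1; 0 0 1]
T5·…·T1 = [-62/65 -54/65 -2/5; 207/130 22/65 11/5; 0 0 1]
T6·…·T1 = [-41/260 -43/65 7/10; 207/130 22/65 11/5; 0 0 1]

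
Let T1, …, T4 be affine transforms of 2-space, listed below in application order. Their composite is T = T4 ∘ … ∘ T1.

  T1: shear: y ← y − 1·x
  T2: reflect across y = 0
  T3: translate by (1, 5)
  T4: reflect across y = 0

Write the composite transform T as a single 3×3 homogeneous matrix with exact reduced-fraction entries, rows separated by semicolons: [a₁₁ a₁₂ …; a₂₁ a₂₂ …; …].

T1 = [1 0 0; -1 1 0; 0 0 1]
T2·T1 = [1 0 0; 1 -1 0; 0 0 1]
T3·…·T1 = [1 0 1; 1 -1 5; 0 0 1]
T4·…·T1 = [1 0 1; -1 1 -5; 0 0 1]

T = [1 0 1; -1 1 -5; 0 0 1]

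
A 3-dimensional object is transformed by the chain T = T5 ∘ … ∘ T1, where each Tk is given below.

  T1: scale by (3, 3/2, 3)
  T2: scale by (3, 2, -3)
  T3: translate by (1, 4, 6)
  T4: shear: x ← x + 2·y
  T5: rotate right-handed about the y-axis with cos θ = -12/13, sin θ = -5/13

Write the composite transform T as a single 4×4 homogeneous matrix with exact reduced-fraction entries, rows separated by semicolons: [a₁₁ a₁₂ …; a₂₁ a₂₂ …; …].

T = [-108/13 -72/13 45/13 -138/13; 0 3 0 4; 45/13 30/13 108/13 -27/13; 0 0 0 1]

T1 = [3 0 0 0; 0 3/2 0 0; 0 0 3 0; 0 0 0 1]
T2·T1 = [9 0 0 0; 0 3 0 0; 0 0 -9 0; 0 0 0 1]
T3·…·T1 = [9 0 0 1; 0 3 0 4; 0 0 -9 6; 0 0 0 1]
T4·…·T1 = [9 6 0 9; 0 3 0 4; 0 0 -9 6; 0 0 0 1]
T5·…·T1 = [-108/13 -72/13 45/13 -138/13; 0 3 0 4; 45/13 30/13 108/13 -27/13; 0 0 0 1]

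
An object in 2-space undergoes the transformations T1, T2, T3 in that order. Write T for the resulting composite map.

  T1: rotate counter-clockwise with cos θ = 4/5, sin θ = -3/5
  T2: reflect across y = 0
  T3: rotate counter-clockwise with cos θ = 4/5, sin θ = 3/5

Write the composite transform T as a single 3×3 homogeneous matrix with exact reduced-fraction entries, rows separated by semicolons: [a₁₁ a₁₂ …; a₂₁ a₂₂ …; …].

T1 = [4/5 3/5 0; -3/5 4/5 0; 0 0 1]
T2·T1 = [4/5 3/5 0; 3/5 -4/5 0; 0 0 1]
T3·…·T1 = [7/25 24/25 0; 24/25 -7/25 0; 0 0 1]

T = [7/25 24/25 0; 24/25 -7/25 0; 0 0 1]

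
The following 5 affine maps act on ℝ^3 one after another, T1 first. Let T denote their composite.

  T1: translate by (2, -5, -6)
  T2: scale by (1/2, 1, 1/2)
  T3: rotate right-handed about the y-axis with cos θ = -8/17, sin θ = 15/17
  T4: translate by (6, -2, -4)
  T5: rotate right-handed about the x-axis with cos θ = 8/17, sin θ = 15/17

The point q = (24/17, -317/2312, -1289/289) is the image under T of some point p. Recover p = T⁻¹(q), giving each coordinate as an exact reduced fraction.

T1 = [1 0 0 2; 0 1 0 -5; 0 0 1 -6; 0 0 0 1]
T2·T1 = [1/2 0 0 1; 0 1 0 -5; 0 0 1/2 -3; 0 0 0 1]
T3·…·T1 = [-4/17 0 15/34 -53/17; 0 1 0 -5; -15/34 0 -4/17 9/17; 0 0 0 1]
T4·…·T1 = [-4/17 0 15/34 49/17; 0 1 0 -7; -15/34 0 -4/17 -59/17; 0 0 0 1]
T5·…·T1 = [-4/17 0 15/34 49/17; 225/578 8/17 60/289 -67/289; -60/289 15/17 -32/289 -2257/289; 0 0 0 1]
det M = 1/4; M⁻¹ = [-16/17 450/289 -240/289 -58/17; 0 8/17 15/17 7; 30/17 240/289 -128/289 -142/17; 0 0 0 1]
M⁻¹ · (24/17, -317/2312, -1289/289)ᵀ = (-5/4, 3, -4)ᵀ

p = (-5/4, 3, -4)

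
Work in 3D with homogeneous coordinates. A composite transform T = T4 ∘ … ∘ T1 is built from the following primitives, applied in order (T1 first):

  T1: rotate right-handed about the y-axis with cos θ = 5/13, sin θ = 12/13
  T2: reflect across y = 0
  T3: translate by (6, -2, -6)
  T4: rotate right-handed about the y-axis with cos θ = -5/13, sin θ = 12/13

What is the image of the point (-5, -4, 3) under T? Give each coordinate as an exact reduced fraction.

T(p) = (-37/13, 2, -81/13)

T1 rotate right-handed about the y-axis with cos θ = 5/13, sin θ = 12/13: (-5, -4, 3) → (11/13, -4, 75/13)
T2 reflect across y = 0: (11/13, -4, 75/13) → (11/13, 4, 75/13)
T3 translate by (6, -2, -6): (11/13, 4, 75/13) → (89/13, 2, -3/13)
T4 rotate right-handed about the y-axis with cos θ = -5/13, sin θ = 12/13: (89/13, 2, -3/13) → (-37/13, 2, -81/13)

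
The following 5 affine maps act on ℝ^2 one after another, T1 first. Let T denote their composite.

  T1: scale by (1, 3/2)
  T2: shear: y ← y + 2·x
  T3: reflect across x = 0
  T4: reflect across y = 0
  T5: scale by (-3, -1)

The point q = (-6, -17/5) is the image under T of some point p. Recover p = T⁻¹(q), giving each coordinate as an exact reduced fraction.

p = (-2, 2/5)

T1 = [1 0 0; 0 3/2 0; 0 0 1]
T2·T1 = [1 0 0; 2 3/2 0; 0 0 1]
T3·…·T1 = [-1 0 0; 2 3/2 0; 0 0 1]
T4·…·T1 = [-1 0 0; -2 -3/2 0; 0 0 1]
T5·…·T1 = [3 0 0; 2 3/2 0; 0 0 1]
det M = 9/2; M⁻¹ = [1/3 0 0; -4/9 2/3 0; 0 0 1]
M⁻¹ · (-6, -17/5)ᵀ = (-2, 2/5)ᵀ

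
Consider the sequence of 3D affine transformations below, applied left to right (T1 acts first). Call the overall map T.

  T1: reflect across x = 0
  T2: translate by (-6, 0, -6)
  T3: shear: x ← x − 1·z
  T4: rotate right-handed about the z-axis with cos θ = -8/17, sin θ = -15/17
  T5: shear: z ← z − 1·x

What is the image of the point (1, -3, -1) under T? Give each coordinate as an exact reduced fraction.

T(p) = (-45/17, 24/17, -74/17)

T1 reflect across x = 0: (1, -3, -1) → (-1, -3, -1)
T2 translate by (-6, 0, -6): (-1, -3, -1) → (-7, -3, -7)
T3 shear: x ← x − 1·z: (-7, -3, -7) → (0, -3, -7)
T4 rotate right-handed about the z-axis with cos θ = -8/17, sin θ = -15/17: (0, -3, -7) → (-45/17, 24/17, -7)
T5 shear: z ← z − 1·x: (-45/17, 24/17, -7) → (-45/17, 24/17, -74/17)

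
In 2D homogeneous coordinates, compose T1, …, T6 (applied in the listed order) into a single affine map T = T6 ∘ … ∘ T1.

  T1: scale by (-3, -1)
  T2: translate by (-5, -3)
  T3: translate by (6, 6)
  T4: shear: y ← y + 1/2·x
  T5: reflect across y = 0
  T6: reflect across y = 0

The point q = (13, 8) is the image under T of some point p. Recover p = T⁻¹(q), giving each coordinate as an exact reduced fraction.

T1 = [-3 0 0; 0 -1 0; 0 0 1]
T2·T1 = [-3 0 -5; 0 -1 -3; 0 0 1]
T3·…·T1 = [-3 0 1; 0 -1 3; 0 0 1]
T4·…·T1 = [-3 0 1; -3/2 -1 7/2; 0 0 1]
T5·…·T1 = [-3 0 1; 3/2 1 -7/2; 0 0 1]
T6·…·T1 = [-3 0 1; -3/2 -1 7/2; 0 0 1]
det M = 3; M⁻¹ = [-1/3 0 1/3; 1/2 -1 3; 0 0 1]
M⁻¹ · (13, 8)ᵀ = (-4, 3/2)ᵀ

p = (-4, 3/2)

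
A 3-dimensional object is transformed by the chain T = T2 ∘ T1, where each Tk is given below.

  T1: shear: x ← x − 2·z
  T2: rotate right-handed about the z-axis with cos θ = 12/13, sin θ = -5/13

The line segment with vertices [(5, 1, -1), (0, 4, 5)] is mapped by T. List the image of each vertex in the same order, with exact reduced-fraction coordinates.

image vertices: (89/13, -23/13, -1), (-100/13, 98/13, 5)

T1 shear: x ← x − 2·z: (5, 1, -1) → (7, 1, -1); (0, 4, 5) → (-10, 4, 5)
T2 rotate right-handed about the z-axis with cos θ = 12/13, sin θ = -5/13: (7, 1, -1) → (89/13, -23/13, -1); (-10, 4, 5) → (-100/13, 98/13, 5)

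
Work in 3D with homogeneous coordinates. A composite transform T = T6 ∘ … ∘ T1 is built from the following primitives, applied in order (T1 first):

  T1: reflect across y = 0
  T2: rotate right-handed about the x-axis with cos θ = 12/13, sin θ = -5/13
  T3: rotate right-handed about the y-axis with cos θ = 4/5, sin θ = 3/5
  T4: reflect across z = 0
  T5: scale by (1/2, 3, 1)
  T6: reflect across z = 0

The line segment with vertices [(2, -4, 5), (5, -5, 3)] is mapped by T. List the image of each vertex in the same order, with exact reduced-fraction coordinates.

image vertices: (112/65, 219/13, 82/65), (293/130, 225/13, -151/65)

T1 reflect across y = 0: (2, -4, 5) → (2, 4, 5); (5, -5, 3) → (5, 5, 3)
T2 rotate right-handed about the x-axis with cos θ = 12/13, sin θ = -5/13: (2, 4, 5) → (2, 73/13, 40/13); (5, 5, 3) → (5, 75/13, 11/13)
T3 rotate right-handed about the y-axis with cos θ = 4/5, sin θ = 3/5: (2, 73/13, 40/13) → (224/65, 73/13, 82/65); (5, 75/13, 11/13) → (293/65, 75/13, -151/65)
T4 reflect across z = 0: (224/65, 73/13, 82/65) → (224/65, 73/13, -82/65); (293/65, 75/13, -151/65) → (293/65, 75/13, 151/65)
T5 scale by (1/2, 3, 1): (224/65, 73/13, -82/65) → (112/65, 219/13, -82/65); (293/65, 75/13, 151/65) → (293/130, 225/13, 151/65)
T6 reflect across z = 0: (112/65, 219/13, -82/65) → (112/65, 219/13, 82/65); (293/130, 225/13, 151/65) → (293/130, 225/13, -151/65)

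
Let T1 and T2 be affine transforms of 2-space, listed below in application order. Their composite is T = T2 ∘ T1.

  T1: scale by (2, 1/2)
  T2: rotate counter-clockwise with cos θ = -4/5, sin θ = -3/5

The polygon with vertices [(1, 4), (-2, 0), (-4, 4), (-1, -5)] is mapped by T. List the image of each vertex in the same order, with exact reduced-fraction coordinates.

T1 scale by (2, 1/2): (1, 4) → (2, 2); (-2, 0) → (-4, 0); (-4, 4) → (-8, 2); (-1, -5) → (-2, -5/2)
T2 rotate counter-clockwise with cos θ = -4/5, sin θ = -3/5: (2, 2) → (-2/5, -14/5); (-4, 0) → (16/5, 12/5); (-8, 2) → (38/5, 16/5); (-2, -5/2) → (1/10, 16/5)

image vertices: (-2/5, -14/5), (16/5, 12/5), (38/5, 16/5), (1/10, 16/5)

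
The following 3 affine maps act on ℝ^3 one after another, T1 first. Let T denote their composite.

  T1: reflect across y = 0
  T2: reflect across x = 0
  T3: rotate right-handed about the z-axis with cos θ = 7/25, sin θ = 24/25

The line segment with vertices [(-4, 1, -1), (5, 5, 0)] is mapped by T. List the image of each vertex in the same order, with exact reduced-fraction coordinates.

image vertices: (52/25, 89/25, -1), (17/5, -31/5, 0)

T1 reflect across y = 0: (-4, 1, -1) → (-4, -1, -1); (5, 5, 0) → (5, -5, 0)
T2 reflect across x = 0: (-4, -1, -1) → (4, -1, -1); (5, -5, 0) → (-5, -5, 0)
T3 rotate right-handed about the z-axis with cos θ = 7/25, sin θ = 24/25: (4, -1, -1) → (52/25, 89/25, -1); (-5, -5, 0) → (17/5, -31/5, 0)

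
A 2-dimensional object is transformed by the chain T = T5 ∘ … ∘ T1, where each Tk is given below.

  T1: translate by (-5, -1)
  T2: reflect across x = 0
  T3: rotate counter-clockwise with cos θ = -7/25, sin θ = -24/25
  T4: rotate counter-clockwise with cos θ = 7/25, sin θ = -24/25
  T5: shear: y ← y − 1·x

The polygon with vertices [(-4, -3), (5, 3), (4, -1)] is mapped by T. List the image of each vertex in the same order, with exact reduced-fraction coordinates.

image vertices: (-9, 13), (0, -2), (-1, 3)

T1 translate by (-5, -1): (-4, -3) → (-9, -4); (5, 3) → (0, 2); (4, -1) → (-1, -2)
T2 reflect across x = 0: (-9, -4) → (9, -4); (0, 2) → (0, 2); (-1, -2) → (1, -2)
T3 rotate counter-clockwise with cos θ = -7/25, sin θ = -24/25: (9, -4) → (-159/25, -188/25); (0, 2) → (48/25, -14/25); (1, -2) → (-11/5, -2/5)
T4 rotate counter-clockwise with cos θ = 7/25, sin θ = -24/25: (-159/25, -188/25) → (-9, 4); (48/25, -14/25) → (0, -2); (-11/5, -2/5) → (-1, 2)
T5 shear: y ← y − 1·x: (-9, 4) → (-9, 13); (0, -2) → (0, -2); (-1, 2) → (-1, 3)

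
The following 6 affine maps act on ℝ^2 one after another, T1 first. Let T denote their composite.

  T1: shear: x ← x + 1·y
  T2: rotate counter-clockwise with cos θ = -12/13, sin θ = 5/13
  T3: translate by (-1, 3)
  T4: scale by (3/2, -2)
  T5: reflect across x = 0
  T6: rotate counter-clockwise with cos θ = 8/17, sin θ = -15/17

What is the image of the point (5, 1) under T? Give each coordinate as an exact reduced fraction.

T(p) = (-630/221, -2937/221)

T1 shear: x ← x + 1·y: (5, 1) → (6, 1)
T2 rotate counter-clockwise with cos θ = -12/13, sin θ = 5/13: (6, 1) → (-77/13, 18/13)
T3 translate by (-1, 3): (-77/13, 18/13) → (-90/13, 57/13)
T4 scale by (3/2, -2): (-90/13, 57/13) → (-135/13, -114/13)
T5 reflect across x = 0: (-135/13, -114/13) → (135/13, -114/13)
T6 rotate counter-clockwise with cos θ = 8/17, sin θ = -15/17: (135/13, -114/13) → (-630/221, -2937/221)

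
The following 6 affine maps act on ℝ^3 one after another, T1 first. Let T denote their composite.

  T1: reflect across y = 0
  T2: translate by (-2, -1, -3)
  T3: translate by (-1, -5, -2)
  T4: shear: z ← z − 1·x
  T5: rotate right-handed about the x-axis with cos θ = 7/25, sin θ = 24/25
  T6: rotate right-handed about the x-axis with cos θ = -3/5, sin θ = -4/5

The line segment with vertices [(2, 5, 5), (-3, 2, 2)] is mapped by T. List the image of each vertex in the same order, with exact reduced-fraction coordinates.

image vertices: (-1, -29/5, 47/5), (-6, -12/5, 41/5)

T1 reflect across y = 0: (2, 5, 5) → (2, -5, 5); (-3, 2, 2) → (-3, -2, 2)
T2 translate by (-2, -1, -3): (2, -5, 5) → (0, -6, 2); (-3, -2, 2) → (-5, -3, -1)
T3 translate by (-1, -5, -2): (0, -6, 2) → (-1, -11, 0); (-5, -3, -1) → (-6, -8, -3)
T4 shear: z ← z − 1·x: (-1, -11, 0) → (-1, -11, 1); (-6, -8, -3) → (-6, -8, 3)
T5 rotate right-handed about the x-axis with cos θ = 7/25, sin θ = 24/25: (-1, -11, 1) → (-1, -101/25, -257/25); (-6, -8, 3) → (-6, -128/25, -171/25)
T6 rotate right-handed about the x-axis with cos θ = -3/5, sin θ = -4/5: (-1, -101/25, -257/25) → (-1, -29/5, 47/5); (-6, -128/25, -171/25) → (-6, -12/5, 41/5)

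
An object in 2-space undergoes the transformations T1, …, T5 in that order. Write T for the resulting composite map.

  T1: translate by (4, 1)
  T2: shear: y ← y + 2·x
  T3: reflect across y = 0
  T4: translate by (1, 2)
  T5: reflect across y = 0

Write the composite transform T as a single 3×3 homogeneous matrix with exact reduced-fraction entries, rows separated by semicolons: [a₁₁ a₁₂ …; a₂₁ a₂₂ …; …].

T1 = [1 0 4; 0 1 1; 0 0 1]
T2·T1 = [1 0 4; 2 1 9; 0 0 1]
T3·…·T1 = [1 0 4; -2 -1 -9; 0 0 1]
T4·…·T1 = [1 0 5; -2 -1 -7; 0 0 1]
T5·…·T1 = [1 0 5; 2 1 7; 0 0 1]

T = [1 0 5; 2 1 7; 0 0 1]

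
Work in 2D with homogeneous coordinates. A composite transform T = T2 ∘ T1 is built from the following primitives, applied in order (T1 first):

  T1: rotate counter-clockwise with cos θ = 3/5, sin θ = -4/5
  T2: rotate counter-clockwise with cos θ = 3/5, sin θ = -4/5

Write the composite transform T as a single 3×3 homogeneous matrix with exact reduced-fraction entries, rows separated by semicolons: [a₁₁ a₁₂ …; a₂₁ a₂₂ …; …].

T1 = [3/5 4/5 0; -4/5 3/5 0; 0 0 1]
T2·T1 = [-7/25 24/25 0; -24/25 -7/25 0; 0 0 1]

T = [-7/25 24/25 0; -24/25 -7/25 0; 0 0 1]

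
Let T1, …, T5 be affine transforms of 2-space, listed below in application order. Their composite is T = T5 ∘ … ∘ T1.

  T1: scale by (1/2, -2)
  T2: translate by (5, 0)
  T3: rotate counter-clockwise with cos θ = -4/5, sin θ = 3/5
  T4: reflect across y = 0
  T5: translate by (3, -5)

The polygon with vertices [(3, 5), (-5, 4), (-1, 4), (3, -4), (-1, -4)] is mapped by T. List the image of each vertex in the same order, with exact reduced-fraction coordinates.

image vertices: (19/5, -169/10), (29/5, -129/10), (21/5, -141/10), (-7, -5/2), (-27/5, -13/10)

T1 scale by (1/2, -2): (3, 5) → (3/2, -10); (-5, 4) → (-5/2, -8); (-1, 4) → (-1/2, -8); (3, -4) → (3/2, 8); (-1, -4) → (-1/2, 8)
T2 translate by (5, 0): (3/2, -10) → (13/2, -10); (-5/2, -8) → (5/2, -8); (-1/2, -8) → (9/2, -8); (3/2, 8) → (13/2, 8); (-1/2, 8) → (9/2, 8)
T3 rotate counter-clockwise with cos θ = -4/5, sin θ = 3/5: (13/2, -10) → (4/5, 119/10); (5/2, -8) → (14/5, 79/10); (9/2, -8) → (6/5, 91/10); (13/2, 8) → (-10, -5/2); (9/2, 8) → (-42/5, -37/10)
T4 reflect across y = 0: (4/5, 119/10) → (4/5, -119/10); (14/5, 79/10) → (14/5, -79/10); (6/5, 91/10) → (6/5, -91/10); (-10, -5/2) → (-10, 5/2); (-42/5, -37/10) → (-42/5, 37/10)
T5 translate by (3, -5): (4/5, -119/10) → (19/5, -169/10); (14/5, -79/10) → (29/5, -129/10); (6/5, -91/10) → (21/5, -141/10); (-10, 5/2) → (-7, -5/2); (-42/5, 37/10) → (-27/5, -13/10)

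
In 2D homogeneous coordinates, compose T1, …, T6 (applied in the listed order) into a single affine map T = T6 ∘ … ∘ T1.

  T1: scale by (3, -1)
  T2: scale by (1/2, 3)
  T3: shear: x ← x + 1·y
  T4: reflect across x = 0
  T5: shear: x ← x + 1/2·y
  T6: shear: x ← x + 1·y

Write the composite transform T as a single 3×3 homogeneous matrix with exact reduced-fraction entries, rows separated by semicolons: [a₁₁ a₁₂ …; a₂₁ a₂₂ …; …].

T1 = [3 0 0; 0 -1 0; 0 0 1]
T2·T1 = [3/2 0 0; 0 -3 0; 0 0 1]
T3·…·T1 = [3/2 -3 0; 0 -3 0; 0 0 1]
T4·…·T1 = [-3/2 3 0; 0 -3 0; 0 0 1]
T5·…·T1 = [-3/2 3/2 0; 0 -3 0; 0 0 1]
T6·…·T1 = [-3/2 -3/2 0; 0 -3 0; 0 0 1]

T = [-3/2 -3/2 0; 0 -3 0; 0 0 1]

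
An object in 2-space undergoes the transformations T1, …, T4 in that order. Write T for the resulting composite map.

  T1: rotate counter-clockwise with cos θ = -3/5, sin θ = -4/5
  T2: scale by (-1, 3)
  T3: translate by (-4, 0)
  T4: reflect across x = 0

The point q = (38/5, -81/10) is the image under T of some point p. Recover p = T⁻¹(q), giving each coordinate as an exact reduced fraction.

p = (0, 9/2)

T1 = [-3/5 4/5 0; -4/5 -3/5 0; 0 0 1]
T2·T1 = [3/5 -4/5 0; -12/5 -9/5 0; 0 0 1]
T3·…·T1 = [3/5 -4/5 -4; -12/5 -9/5 0; 0 0 1]
T4·…·T1 = [-3/5 4/5 4; -12/5 -9/5 0; 0 0 1]
det M = 3; M⁻¹ = [-3/5 -4/15 12/5; 4/5 -1/5 -16/5; 0 0 1]
M⁻¹ · (38/5, -81/10)ᵀ = (0, 9/2)ᵀ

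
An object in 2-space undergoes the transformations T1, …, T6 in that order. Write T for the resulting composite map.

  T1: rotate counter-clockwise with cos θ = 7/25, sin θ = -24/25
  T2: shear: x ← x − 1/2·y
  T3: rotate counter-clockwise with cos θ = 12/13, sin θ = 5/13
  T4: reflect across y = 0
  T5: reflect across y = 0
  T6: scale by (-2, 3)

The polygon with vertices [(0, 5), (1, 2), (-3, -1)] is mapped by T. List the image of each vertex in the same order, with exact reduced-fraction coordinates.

T1 rotate counter-clockwise with cos θ = 7/25, sin θ = -24/25: (0, 5) → (24/5, 7/5); (1, 2) → (11/5, -2/5); (-3, -1) → (-9/5, 13/5)
T2 shear: x ← x − 1/2·y: (24/5, 7/5) → (41/10, 7/5); (11/5, -2/5) → (12/5, -2/5); (-9/5, 13/5) → (-31/10, 13/5)
T3 rotate counter-clockwise with cos θ = 12/13, sin θ = 5/13: (41/10, 7/5) → (211/65, 373/130); (12/5, -2/5) → (154/65, 36/65); (-31/10, 13/5) → (-251/65, 157/130)
T4 reflect across y = 0: (211/65, 373/130) → (211/65, -373/130); (154/65, 36/65) → (154/65, -36/65); (-251/65, 157/130) → (-251/65, -157/130)
T5 reflect across y = 0: (211/65, -373/130) → (211/65, 373/130); (154/65, -36/65) → (154/65, 36/65); (-251/65, -157/130) → (-251/65, 157/130)
T6 scale by (-2, 3): (211/65, 373/130) → (-422/65, 1119/130); (154/65, 36/65) → (-308/65, 108/65); (-251/65, 157/130) → (502/65, 471/130)

image vertices: (-422/65, 1119/130), (-308/65, 108/65), (502/65, 471/130)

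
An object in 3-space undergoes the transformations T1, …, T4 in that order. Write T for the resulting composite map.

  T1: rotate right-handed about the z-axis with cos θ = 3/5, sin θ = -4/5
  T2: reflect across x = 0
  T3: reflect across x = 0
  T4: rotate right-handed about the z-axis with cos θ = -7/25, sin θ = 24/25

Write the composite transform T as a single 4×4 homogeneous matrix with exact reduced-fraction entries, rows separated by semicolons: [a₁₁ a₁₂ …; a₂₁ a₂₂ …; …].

T1 = [3/5 4/5 0 0; -4/5 3/5 0 0; 0 0 1 0; 0 0 0 1]
T2·T1 = [-3/5 -4/5 0 0; -4/5 3/5 0 0; 0 0 1 0; 0 0 0 1]
T3·…·T1 = [3/5 4/5 0 0; -4/5 3/5 0 0; 0 0 1 0; 0 0 0 1]
T4·…·T1 = [3/5 -4/5 0 0; 4/5 3/5 0 0; 0 0 1 0; 0 0 0 1]

T = [3/5 -4/5 0 0; 4/5 3/5 0 0; 0 0 1 0; 0 0 0 1]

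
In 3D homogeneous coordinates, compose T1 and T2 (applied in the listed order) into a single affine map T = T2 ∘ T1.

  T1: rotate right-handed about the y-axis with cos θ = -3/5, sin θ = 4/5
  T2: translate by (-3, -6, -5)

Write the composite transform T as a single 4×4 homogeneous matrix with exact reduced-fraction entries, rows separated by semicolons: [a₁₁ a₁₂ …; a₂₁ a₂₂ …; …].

T1 = [-3/5 0 4/5 0; 0 1 0 0; -4/5 0 -3/5 0; 0 0 0 1]
T2·T1 = [-3/5 0 4/5 -3; 0 1 0 -6; -4/5 0 -3/5 -5; 0 0 0 1]

T = [-3/5 0 4/5 -3; 0 1 0 -6; -4/5 0 -3/5 -5; 0 0 0 1]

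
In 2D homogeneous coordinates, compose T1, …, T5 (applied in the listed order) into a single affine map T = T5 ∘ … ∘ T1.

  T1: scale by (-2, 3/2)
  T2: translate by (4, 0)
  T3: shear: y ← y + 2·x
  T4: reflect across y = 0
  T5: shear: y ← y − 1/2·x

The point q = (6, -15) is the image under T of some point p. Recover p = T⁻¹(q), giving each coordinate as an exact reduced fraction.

T1 = [-2 0 0; 0 3/2 0; 0 0 1]
T2·T1 = [-2 0 4; 0 3/2 0; 0 0 1]
T3·…·T1 = [-2 0 4; -4 3/2 8; 0 0 1]
T4·…·T1 = [-2 0 4; 4 -3/2 -8; 0 0 1]
T5·…·T1 = [-2 0 4; 5 -3/2 -10; 0 0 1]
det M = 3; M⁻¹ = [-1/2 0 2; -5/3 -2/3 0; 0 0 1]
M⁻¹ · (6, -15)ᵀ = (-1, 0)ᵀ

p = (-1, 0)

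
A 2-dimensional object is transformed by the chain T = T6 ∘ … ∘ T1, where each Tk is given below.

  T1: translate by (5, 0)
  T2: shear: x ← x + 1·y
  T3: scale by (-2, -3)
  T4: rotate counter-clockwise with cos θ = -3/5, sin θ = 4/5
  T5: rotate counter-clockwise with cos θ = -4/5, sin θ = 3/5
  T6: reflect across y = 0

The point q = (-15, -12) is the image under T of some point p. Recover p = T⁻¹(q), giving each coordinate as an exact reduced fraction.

T1 = [1 0 5; 0 1 0; 0 0 1]
T2·T1 = [1 1 5; 0 1 0; 0 0 1]
T3·…·T1 = [-2 -2 -10; 0 -3 0; 0 0 1]
T4·…·T1 = [6/5 18/5 6; -8/5 1/5 -8; 0 0 1]
T5·…·T1 = [0 -3 0; 2 2 10; 0 0 1]
T6·…·T1 = [0 -3 0; -2 -2 -10; 0 0 1]
det M = -6; M⁻¹ = [1/3 -1/2 -5; -1/3 0 0; 0 0 1]
M⁻¹ · (-15, -12)ᵀ = (-4, 5)ᵀ

p = (-4, 5)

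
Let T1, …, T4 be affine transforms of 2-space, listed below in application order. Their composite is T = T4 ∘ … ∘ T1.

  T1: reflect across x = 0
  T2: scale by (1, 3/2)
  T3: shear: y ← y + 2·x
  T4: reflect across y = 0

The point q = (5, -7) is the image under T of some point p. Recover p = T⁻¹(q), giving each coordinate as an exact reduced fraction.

p = (-5, -2)

T1 = [-1 0 0; 0 1 0; 0 0 1]
T2·T1 = [-1 0 0; 0 3/2 0; 0 0 1]
T3·…·T1 = [-1 0 0; -2 3/2 0; 0 0 1]
T4·…·T1 = [-1 0 0; 2 -3/2 0; 0 0 1]
det M = 3/2; M⁻¹ = [-1 0 0; -4/3 -2/3 0; 0 0 1]
M⁻¹ · (5, -7)ᵀ = (-5, -2)ᵀ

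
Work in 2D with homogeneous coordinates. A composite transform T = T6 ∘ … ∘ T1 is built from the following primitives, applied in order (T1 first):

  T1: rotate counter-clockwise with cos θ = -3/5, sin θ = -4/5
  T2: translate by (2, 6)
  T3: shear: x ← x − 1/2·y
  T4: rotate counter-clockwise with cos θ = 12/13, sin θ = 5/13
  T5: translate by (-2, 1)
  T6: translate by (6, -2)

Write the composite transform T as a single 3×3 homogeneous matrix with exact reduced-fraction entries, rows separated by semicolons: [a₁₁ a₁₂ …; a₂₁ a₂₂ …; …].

T = [8/65 81/65 10/13; -53/65 -17/130 54/13; 0 0 1]

T1 = [-3/5 4/5 0; -4/5 -3/5 0; 0 0 1]
T2·T1 = [-3/5 4/5 2; -4/5 -3/5 6; 0 0 1]
T3·…·T1 = [-1/5 11/10 -1; -4/5 -3/5 6; 0 0 1]
T4·…·T1 = [8/65 81/65 -42/13; -53/65 -17/130 67/13; 0 0 1]
T5·…·T1 = [8/65 81/65 -68/13; -53/65 -17/130 80/13; 0 0 1]
T6·…·T1 = [8/65 81/65 10/13; -53/65 -17/130 54/13; 0 0 1]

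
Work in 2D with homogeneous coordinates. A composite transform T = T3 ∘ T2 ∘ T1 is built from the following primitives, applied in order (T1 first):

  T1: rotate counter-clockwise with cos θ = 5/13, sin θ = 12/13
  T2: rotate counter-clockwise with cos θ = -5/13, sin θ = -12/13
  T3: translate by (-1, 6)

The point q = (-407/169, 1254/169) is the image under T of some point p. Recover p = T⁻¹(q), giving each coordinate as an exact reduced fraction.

p = (-2, 0)

T1 = [5/13 -12/13 0; 12/13 5/13 0; 0 0 1]
T2·T1 = [119/169 120/169 0; -120/169 119/169 0; 0 0 1]
T3·…·T1 = [119/169 120/169 -1; -120/169 119/169 6; 0 0 1]
det M = 1; M⁻¹ = [119/169 -120/169 839/169; 120/169 119/169 -594/169; 0 0 1]
M⁻¹ · (-407/169, 1254/169)ᵀ = (-2, 0)ᵀ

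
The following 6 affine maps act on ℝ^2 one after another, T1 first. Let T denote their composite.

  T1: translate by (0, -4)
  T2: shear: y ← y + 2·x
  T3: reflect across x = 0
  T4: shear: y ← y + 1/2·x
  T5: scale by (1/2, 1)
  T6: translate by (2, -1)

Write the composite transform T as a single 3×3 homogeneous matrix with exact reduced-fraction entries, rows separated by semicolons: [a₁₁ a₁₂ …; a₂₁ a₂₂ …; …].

T = [-1/2 0 2; 3/2 1 -5; 0 0 1]

T1 = [1 0 0; 0 1 -4; 0 0 1]
T2·T1 = [1 0 0; 2 1 -4; 0 0 1]
T3·…·T1 = [-1 0 0; 2 1 -4; 0 0 1]
T4·…·T1 = [-1 0 0; 3/2 1 -4; 0 0 1]
T5·…·T1 = [-1/2 0 0; 3/2 1 -4; 0 0 1]
T6·…·T1 = [-1/2 0 2; 3/2 1 -5; 0 0 1]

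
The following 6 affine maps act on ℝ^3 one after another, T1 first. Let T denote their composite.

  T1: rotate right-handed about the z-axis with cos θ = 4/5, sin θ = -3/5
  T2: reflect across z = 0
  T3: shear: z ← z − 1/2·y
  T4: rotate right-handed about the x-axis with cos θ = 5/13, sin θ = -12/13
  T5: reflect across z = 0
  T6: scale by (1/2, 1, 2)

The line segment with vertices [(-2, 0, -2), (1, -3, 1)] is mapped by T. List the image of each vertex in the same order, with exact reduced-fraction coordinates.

image vertices: (-4/5, 114/65, 74/65), (-1/2, -9/13, -77/13)

T1 rotate right-handed about the z-axis with cos θ = 4/5, sin θ = -3/5: (-2, 0, -2) → (-8/5, 6/5, -2); (1, -3, 1) → (-1, -3, 1)
T2 reflect across z = 0: (-8/5, 6/5, -2) → (-8/5, 6/5, 2); (-1, -3, 1) → (-1, -3, -1)
T3 shear: z ← z − 1/2·y: (-8/5, 6/5, 2) → (-8/5, 6/5, 7/5); (-1, -3, -1) → (-1, -3, 1/2)
T4 rotate right-handed about the x-axis with cos θ = 5/13, sin θ = -12/13: (-8/5, 6/5, 7/5) → (-8/5, 114/65, -37/65); (-1, -3, 1/2) → (-1, -9/13, 77/26)
T5 reflect across z = 0: (-8/5, 114/65, -37/65) → (-8/5, 114/65, 37/65); (-1, -9/13, 77/26) → (-1, -9/13, -77/26)
T6 scale by (1/2, 1, 2): (-8/5, 114/65, 37/65) → (-4/5, 114/65, 74/65); (-1, -9/13, -77/26) → (-1/2, -9/13, -77/13)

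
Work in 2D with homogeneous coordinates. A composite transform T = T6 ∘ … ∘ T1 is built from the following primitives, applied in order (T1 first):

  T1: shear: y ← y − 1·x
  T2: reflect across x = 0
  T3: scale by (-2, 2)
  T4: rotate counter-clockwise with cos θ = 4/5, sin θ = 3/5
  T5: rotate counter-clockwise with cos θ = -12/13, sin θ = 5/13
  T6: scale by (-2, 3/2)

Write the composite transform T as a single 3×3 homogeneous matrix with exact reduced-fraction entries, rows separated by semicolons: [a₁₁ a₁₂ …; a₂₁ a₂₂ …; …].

T1 = [1 0 0; -1 1 0; 0 0 1]
T2·T1 = [-1 0 0; -1 1 0; 0 0 1]
T3·…·T1 = [2 0 0; -2 2 0; 0 0 1]
T4·…·T1 = [14/5 -6/5 0; -2/5 8/5 0; 0 0 1]
T5·…·T1 = [-158/65 32/65 0; 94/65 -126/65 0; 0 0 1]
T6·…·T1 = [316/65 -64/65 0; 141/65 -189/65 0; 0 0 1]

T = [316/65 -64/65 0; 141/65 -189/65 0; 0 0 1]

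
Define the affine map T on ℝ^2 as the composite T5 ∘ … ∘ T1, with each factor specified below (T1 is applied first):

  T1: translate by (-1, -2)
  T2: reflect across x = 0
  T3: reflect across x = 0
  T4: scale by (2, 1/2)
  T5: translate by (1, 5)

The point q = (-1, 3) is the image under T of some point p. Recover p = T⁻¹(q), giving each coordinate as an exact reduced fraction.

T1 = [1 0 -1; 0 1 -2; 0 0 1]
T2·T1 = [-1 0 1; 0 1 -2; 0 0 1]
T3·…·T1 = [1 0 -1; 0 1 -2; 0 0 1]
T4·…·T1 = [2 0 -2; 0 1/2 -1; 0 0 1]
T5·…·T1 = [2 0 -1; 0 1/2 4; 0 0 1]
det M = 1; M⁻¹ = [1/2 0 1/2; 0 2 -8; 0 0 1]
M⁻¹ · (-1, 3)ᵀ = (0, -2)ᵀ

p = (0, -2)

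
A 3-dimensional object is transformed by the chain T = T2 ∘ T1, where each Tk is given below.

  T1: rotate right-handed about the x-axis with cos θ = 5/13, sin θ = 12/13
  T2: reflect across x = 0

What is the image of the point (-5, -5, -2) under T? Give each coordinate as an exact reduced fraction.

T1 rotate right-handed about the x-axis with cos θ = 5/13, sin θ = 12/13: (-5, -5, -2) → (-5, -1/13, -70/13)
T2 reflect across x = 0: (-5, -1/13, -70/13) → (5, -1/13, -70/13)

T(p) = (5, -1/13, -70/13)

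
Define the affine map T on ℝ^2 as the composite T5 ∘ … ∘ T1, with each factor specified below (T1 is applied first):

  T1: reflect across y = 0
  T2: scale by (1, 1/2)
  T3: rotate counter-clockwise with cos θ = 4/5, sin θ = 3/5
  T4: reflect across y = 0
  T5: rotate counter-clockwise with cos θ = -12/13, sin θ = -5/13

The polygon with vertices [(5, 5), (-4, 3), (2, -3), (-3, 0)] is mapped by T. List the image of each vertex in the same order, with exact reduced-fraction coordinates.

image vertices: (-71/13, -31/26), (228/65, -317/130), (-102/65, 253/130), (189/65, -48/65)

T1 reflect across y = 0: (5, 5) → (5, -5); (-4, 3) → (-4, -3); (2, -3) → (2, 3); (-3, 0) → (-3, 0)
T2 scale by (1, 1/2): (5, -5) → (5, -5/2); (-4, -3) → (-4, -3/2); (2, 3) → (2, 3/2); (-3, 0) → (-3, 0)
T3 rotate counter-clockwise with cos θ = 4/5, sin θ = 3/5: (5, -5/2) → (11/2, 1); (-4, -3/2) → (-23/10, -18/5); (2, 3/2) → (7/10, 12/5); (-3, 0) → (-12/5, -9/5)
T4 reflect across y = 0: (11/2, 1) → (11/2, -1); (-23/10, -18/5) → (-23/10, 18/5); (7/10, 12/5) → (7/10, -12/5); (-12/5, -9/5) → (-12/5, 9/5)
T5 rotate counter-clockwise with cos θ = -12/13, sin θ = -5/13: (11/2, -1) → (-71/13, -31/26); (-23/10, 18/5) → (228/65, -317/130); (7/10, -12/5) → (-102/65, 253/130); (-12/5, 9/5) → (189/65, -48/65)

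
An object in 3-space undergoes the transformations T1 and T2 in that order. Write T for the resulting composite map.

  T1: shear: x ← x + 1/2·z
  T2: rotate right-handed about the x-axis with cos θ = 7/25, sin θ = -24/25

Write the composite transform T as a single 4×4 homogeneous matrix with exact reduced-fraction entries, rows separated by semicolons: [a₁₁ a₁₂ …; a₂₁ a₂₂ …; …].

T1 = [1 0 1/2 0; 0 1 0 0; 0 0 1 0; 0 0 0 1]
T2·T1 = [1 0 1/2 0; 0 7/25 24/25 0; 0 -24/25 7/25 0; 0 0 0 1]

T = [1 0 1/2 0; 0 7/25 24/25 0; 0 -24/25 7/25 0; 0 0 0 1]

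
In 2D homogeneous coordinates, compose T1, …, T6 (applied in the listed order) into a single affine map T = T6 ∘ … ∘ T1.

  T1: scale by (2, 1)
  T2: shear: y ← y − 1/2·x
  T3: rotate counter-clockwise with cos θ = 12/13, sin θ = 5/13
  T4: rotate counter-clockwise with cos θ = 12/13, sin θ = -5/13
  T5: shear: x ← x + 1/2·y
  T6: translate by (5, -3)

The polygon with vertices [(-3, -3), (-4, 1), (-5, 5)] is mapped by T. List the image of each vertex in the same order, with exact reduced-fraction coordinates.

T1 scale by (2, 1): (-3, -3) → (-6, -3); (-4, 1) → (-8, 1); (-5, 5) → (-10, 5)
T2 shear: y ← y − 1/2·x: (-6, -3) → (-6, 0); (-8, 1) → (-8, 5); (-10, 5) → (-10, 10)
T3 rotate counter-clockwise with cos θ = 12/13, sin θ = 5/13: (-6, 0) → (-72/13, -30/13); (-8, 5) → (-121/13, 20/13); (-10, 10) → (-170/13, 70/13)
T4 rotate counter-clockwise with cos θ = 12/13, sin θ = -5/13: (-72/13, -30/13) → (-6, 0); (-121/13, 20/13) → (-8, 5); (-170/13, 70/13) → (-10, 10)
T5 shear: x ← x + 1/2·y: (-6, 0) → (-6, 0); (-8, 5) → (-11/2, 5); (-10, 10) → (-5, 10)
T6 translate by (5, -3): (-6, 0) → (-1, -3); (-11/2, 5) → (-1/2, 2); (-5, 10) → (0, 7)

image vertices: (-1, -3), (-1/2, 2), (0, 7)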